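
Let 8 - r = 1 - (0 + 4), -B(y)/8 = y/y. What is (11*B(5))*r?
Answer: -968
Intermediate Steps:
B(y) = -8 (B(y) = -8*y/y = -8*1 = -8)
r = 11 (r = 8 - (1 - (0 + 4)) = 8 - (1 - 1*4) = 8 - (1 - 4) = 8 - 1*(-3) = 8 + 3 = 11)
(11*B(5))*r = (11*(-8))*11 = -88*11 = -968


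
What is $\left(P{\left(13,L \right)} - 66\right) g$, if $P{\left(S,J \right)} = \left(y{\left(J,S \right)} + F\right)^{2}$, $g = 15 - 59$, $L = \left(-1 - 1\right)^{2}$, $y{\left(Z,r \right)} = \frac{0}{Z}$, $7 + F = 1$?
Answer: $1320$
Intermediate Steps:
$F = -6$ ($F = -7 + 1 = -6$)
$y{\left(Z,r \right)} = 0$
$L = 4$ ($L = \left(-2\right)^{2} = 4$)
$g = -44$
$P{\left(S,J \right)} = 36$ ($P{\left(S,J \right)} = \left(0 - 6\right)^{2} = \left(-6\right)^{2} = 36$)
$\left(P{\left(13,L \right)} - 66\right) g = \left(36 - 66\right) \left(-44\right) = \left(-30\right) \left(-44\right) = 1320$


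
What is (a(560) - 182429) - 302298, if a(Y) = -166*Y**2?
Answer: -52542327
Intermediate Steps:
(a(560) - 182429) - 302298 = (-166*560**2 - 182429) - 302298 = (-166*313600 - 182429) - 302298 = (-52057600 - 182429) - 302298 = -52240029 - 302298 = -52542327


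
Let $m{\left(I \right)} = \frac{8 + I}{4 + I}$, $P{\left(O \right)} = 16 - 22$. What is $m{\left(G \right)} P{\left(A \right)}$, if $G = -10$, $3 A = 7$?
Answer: $-2$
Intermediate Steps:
$A = \frac{7}{3}$ ($A = \frac{1}{3} \cdot 7 = \frac{7}{3} \approx 2.3333$)
$P{\left(O \right)} = -6$
$m{\left(I \right)} = \frac{8 + I}{4 + I}$
$m{\left(G \right)} P{\left(A \right)} = \frac{8 - 10}{4 - 10} \left(-6\right) = \frac{1}{-6} \left(-2\right) \left(-6\right) = \left(- \frac{1}{6}\right) \left(-2\right) \left(-6\right) = \frac{1}{3} \left(-6\right) = -2$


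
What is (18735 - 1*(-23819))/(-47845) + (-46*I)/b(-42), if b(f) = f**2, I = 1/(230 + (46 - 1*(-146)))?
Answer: -2262838493/2544014340 ≈ -0.88948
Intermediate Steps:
I = 1/422 (I = 1/(230 + (46 + 146)) = 1/(230 + 192) = 1/422 ≈ 0.0023697)
(18735 - 1*(-23819))/(-47845) + (-46*I)/b(-42) = (18735 - 1*(-23819))/(-47845) + (-46*1/422)/((-42)**2) = (18735 + 23819)*(-1/47845) - 23/211/1764 = 42554*(-1/47845) - 23/211*1/1764 = -42554/47845 - 23/372204 = -2262838493/2544014340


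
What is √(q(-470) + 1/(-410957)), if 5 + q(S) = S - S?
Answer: I*√844428690202/410957 ≈ 2.2361*I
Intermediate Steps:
q(S) = -5 (q(S) = -5 + (S - S) = -5 + 0 = -5)
√(q(-470) + 1/(-410957)) = √(-5 + 1/(-410957)) = √(-5 - 1/410957) = √(-2054786/410957) = I*√844428690202/410957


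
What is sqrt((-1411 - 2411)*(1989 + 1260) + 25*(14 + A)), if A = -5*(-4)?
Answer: 2*I*sqrt(3104207) ≈ 3523.8*I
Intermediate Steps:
A = 20
sqrt((-1411 - 2411)*(1989 + 1260) + 25*(14 + A)) = sqrt((-1411 - 2411)*(1989 + 1260) + 25*(14 + 20)) = sqrt(-3822*3249 + 25*34) = sqrt(-12417678 + 850) = sqrt(-12416828) = 2*I*sqrt(3104207)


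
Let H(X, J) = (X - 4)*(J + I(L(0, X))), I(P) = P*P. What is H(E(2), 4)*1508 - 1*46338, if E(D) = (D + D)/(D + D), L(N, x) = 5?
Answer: -177534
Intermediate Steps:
I(P) = P²
E(D) = 1 (E(D) = (2*D)/((2*D)) = (2*D)*(1/(2*D)) = 1)
H(X, J) = (-4 + X)*(25 + J) (H(X, J) = (X - 4)*(J + 5²) = (-4 + X)*(J + 25) = (-4 + X)*(25 + J))
H(E(2), 4)*1508 - 1*46338 = (-100 - 4*4 + 25*1 + 4*1)*1508 - 1*46338 = (-100 - 16 + 25 + 4)*1508 - 46338 = -87*1508 - 46338 = -131196 - 46338 = -177534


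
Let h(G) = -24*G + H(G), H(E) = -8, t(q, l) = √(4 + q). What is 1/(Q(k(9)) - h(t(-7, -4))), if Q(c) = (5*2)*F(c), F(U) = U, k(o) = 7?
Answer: 13/1302 - 2*I*√3/651 ≈ 0.0099846 - 0.0053212*I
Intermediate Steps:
h(G) = -8 - 24*G (h(G) = -24*G - 8 = -8 - 24*G)
Q(c) = 10*c (Q(c) = (5*2)*c = 10*c)
1/(Q(k(9)) - h(t(-7, -4))) = 1/(10*7 - (-8 - 24*√(4 - 7))) = 1/(70 - (-8 - 24*I*√3)) = 1/(70 + (8 + 24*I*√3)) = 1/(78 + 24*I*√3)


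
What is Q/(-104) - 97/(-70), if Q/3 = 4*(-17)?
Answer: 1523/455 ≈ 3.3473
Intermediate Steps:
Q = -204 (Q = 3*(4*(-17)) = 3*(-68) = -204)
Q/(-104) - 97/(-70) = -204/(-104) - 97/(-70) = -204*(-1/104) - 97*(-1/70) = 51/26 + 97/70 = 1523/455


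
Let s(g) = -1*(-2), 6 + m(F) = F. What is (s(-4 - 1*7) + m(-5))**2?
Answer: 81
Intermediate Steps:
m(F) = -6 + F
s(g) = 2
(s(-4 - 1*7) + m(-5))**2 = (2 + (-6 - 5))**2 = (2 - 11)**2 = (-9)**2 = 81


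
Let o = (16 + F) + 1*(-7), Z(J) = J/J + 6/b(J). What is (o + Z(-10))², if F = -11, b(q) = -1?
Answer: 49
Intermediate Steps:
Z(J) = -5 (Z(J) = J/J + 6/(-1) = 1 + 6*(-1) = 1 - 6 = -5)
o = -2 (o = (16 - 11) + 1*(-7) = 5 - 7 = -2)
(o + Z(-10))² = (-2 - 5)² = (-7)² = 49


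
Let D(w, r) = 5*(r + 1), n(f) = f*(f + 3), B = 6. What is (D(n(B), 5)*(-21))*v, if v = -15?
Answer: 9450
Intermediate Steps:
n(f) = f*(3 + f)
D(w, r) = 5 + 5*r (D(w, r) = 5*(1 + r) = 5 + 5*r)
(D(n(B), 5)*(-21))*v = ((5 + 5*5)*(-21))*(-15) = ((5 + 25)*(-21))*(-15) = (30*(-21))*(-15) = -630*(-15) = 9450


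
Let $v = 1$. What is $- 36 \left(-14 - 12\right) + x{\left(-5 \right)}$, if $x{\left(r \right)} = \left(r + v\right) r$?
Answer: $956$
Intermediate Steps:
$x{\left(r \right)} = r \left(1 + r\right)$ ($x{\left(r \right)} = \left(r + 1\right) r = \left(1 + r\right) r = r \left(1 + r\right)$)
$- 36 \left(-14 - 12\right) + x{\left(-5 \right)} = - 36 \left(-14 - 12\right) - 5 \left(1 - 5\right) = \left(-36\right) \left(-26\right) - -20 = 936 + 20 = 956$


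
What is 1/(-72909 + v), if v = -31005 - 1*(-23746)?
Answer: -1/80168 ≈ -1.2474e-5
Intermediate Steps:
v = -7259 (v = -31005 + 23746 = -7259)
1/(-72909 + v) = 1/(-72909 - 7259) = 1/(-80168) = -1/80168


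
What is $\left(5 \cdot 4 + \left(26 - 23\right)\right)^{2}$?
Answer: $529$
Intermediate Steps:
$\left(5 \cdot 4 + \left(26 - 23\right)\right)^{2} = \left(20 + 3\right)^{2} = 23^{2} = 529$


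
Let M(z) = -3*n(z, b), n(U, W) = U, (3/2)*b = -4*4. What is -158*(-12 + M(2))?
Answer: 2844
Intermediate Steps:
b = -32/3 (b = 2*(-4*4)/3 = (⅔)*(-16) = -32/3 ≈ -10.667)
M(z) = -3*z
-158*(-12 + M(2)) = -158*(-12 - 3*2) = -158*(-12 - 6) = -158*(-18) = 2844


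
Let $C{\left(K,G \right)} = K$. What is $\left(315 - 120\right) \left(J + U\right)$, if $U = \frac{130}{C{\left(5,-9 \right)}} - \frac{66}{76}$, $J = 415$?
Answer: $\frac{3261375}{38} \approx 85826.0$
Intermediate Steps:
$U = \frac{955}{38}$ ($U = \frac{130}{5} - \frac{66}{76} = 130 \cdot \frac{1}{5} - \frac{33}{38} = 26 - \frac{33}{38} = \frac{955}{38} \approx 25.132$)
$\left(315 - 120\right) \left(J + U\right) = \left(315 - 120\right) \left(415 + \frac{955}{38}\right) = 195 \cdot \frac{16725}{38} = \frac{3261375}{38}$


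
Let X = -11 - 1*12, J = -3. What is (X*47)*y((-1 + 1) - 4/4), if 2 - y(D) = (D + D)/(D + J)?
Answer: -3243/2 ≈ -1621.5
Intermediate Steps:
y(D) = 2 - 2*D/(-3 + D) (y(D) = 2 - (D + D)/(D - 3) = 2 - 2*D/(-3 + D))
X = -23 (X = -11 - 12 = -23)
(X*47)*y((-1 + 1) - 4/4) = (-23*47)*(-6/(-3 + ((-1 + 1) - 4/4))) = -(-6486)/(-3 + (0 - 4*1/4)) = -(-6486)/(-3 + (0 - 1)) = -(-6486)/(-3 - 1) = -(-6486)/(-4) = -(-6486)*(-1)/4 = -1081*3/2 = -3243/2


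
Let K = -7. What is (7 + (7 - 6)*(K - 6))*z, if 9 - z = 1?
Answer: -48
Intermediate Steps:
z = 8 (z = 9 - 1*1 = 9 - 1 = 8)
(7 + (7 - 6)*(K - 6))*z = (7 + (7 - 6)*(-7 - 6))*8 = (7 + 1*(-13))*8 = (7 - 13)*8 = -6*8 = -48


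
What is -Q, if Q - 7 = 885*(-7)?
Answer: 6188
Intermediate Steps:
Q = -6188 (Q = 7 + 885*(-7) = 7 - 6195 = -6188)
-Q = -1*(-6188) = 6188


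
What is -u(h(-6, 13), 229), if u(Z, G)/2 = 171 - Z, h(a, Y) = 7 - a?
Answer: -316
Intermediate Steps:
u(Z, G) = 342 - 2*Z (u(Z, G) = 2*(171 - Z) = 342 - 2*Z)
-u(h(-6, 13), 229) = -(342 - 2*(7 - 1*(-6))) = -(342 - 2*(7 + 6)) = -(342 - 2*13) = -(342 - 26) = -1*316 = -316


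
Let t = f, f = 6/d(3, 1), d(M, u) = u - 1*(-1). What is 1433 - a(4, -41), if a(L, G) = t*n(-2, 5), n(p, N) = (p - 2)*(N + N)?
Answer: 1553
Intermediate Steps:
d(M, u) = 1 + u (d(M, u) = u + 1 = 1 + u)
n(p, N) = 2*N*(-2 + p) (n(p, N) = (-2 + p)*(2*N) = 2*N*(-2 + p))
f = 3 (f = 6/(1 + 1) = 6/2 = 6*(½) = 3)
t = 3
a(L, G) = -120 (a(L, G) = 3*(2*5*(-2 - 2)) = 3*(2*5*(-4)) = 3*(-40) = -120)
1433 - a(4, -41) = 1433 - 1*(-120) = 1433 + 120 = 1553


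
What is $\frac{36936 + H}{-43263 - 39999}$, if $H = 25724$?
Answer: $- \frac{31330}{41631} \approx -0.75256$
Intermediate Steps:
$\frac{36936 + H}{-43263 - 39999} = \frac{36936 + 25724}{-43263 - 39999} = \frac{62660}{-83262} = 62660 \left(- \frac{1}{83262}\right) = - \frac{31330}{41631}$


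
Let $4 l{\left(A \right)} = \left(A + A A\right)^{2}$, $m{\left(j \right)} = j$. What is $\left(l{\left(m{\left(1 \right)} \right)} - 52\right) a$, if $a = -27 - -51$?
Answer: $-1224$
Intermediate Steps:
$l{\left(A \right)} = \frac{\left(A + A^{2}\right)^{2}}{4}$ ($l{\left(A \right)} = \frac{\left(A + A A\right)^{2}}{4} = \frac{\left(A + A^{2}\right)^{2}}{4}$)
$a = 24$ ($a = -27 + 51 = 24$)
$\left(l{\left(m{\left(1 \right)} \right)} - 52\right) a = \left(\frac{1^{2} \left(1 + 1\right)^{2}}{4} - 52\right) 24 = \left(\frac{1}{4} \cdot 1 \cdot 2^{2} - 52\right) 24 = \left(\frac{1}{4} \cdot 1 \cdot 4 - 52\right) 24 = \left(1 - 52\right) 24 = \left(-51\right) 24 = -1224$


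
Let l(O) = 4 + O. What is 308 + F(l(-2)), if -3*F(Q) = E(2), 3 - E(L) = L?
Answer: 923/3 ≈ 307.67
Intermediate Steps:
E(L) = 3 - L
F(Q) = -1/3 (F(Q) = -(3 - 1*2)/3 = -(3 - 2)/3 = -1/3*1 = -1/3)
308 + F(l(-2)) = 308 - 1/3 = 923/3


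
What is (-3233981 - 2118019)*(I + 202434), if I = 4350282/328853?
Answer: -356311425646368000/328853 ≈ -1.0835e+12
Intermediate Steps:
I = 4350282/328853 (I = 4350282*(1/328853) = 4350282/328853 ≈ 13.229)
(-3233981 - 2118019)*(I + 202434) = (-3233981 - 2118019)*(4350282/328853 + 202434) = -5352000*66575378484/328853 = -356311425646368000/328853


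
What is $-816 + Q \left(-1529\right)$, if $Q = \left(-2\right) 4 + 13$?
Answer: $-8461$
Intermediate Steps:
$Q = 5$ ($Q = -8 + 13 = 5$)
$-816 + Q \left(-1529\right) = -816 + 5 \left(-1529\right) = -816 - 7645 = -8461$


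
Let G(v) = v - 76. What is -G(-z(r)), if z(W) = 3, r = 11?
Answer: 79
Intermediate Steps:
G(v) = -76 + v
-G(-z(r)) = -(-76 - 1*3) = -(-76 - 3) = -1*(-79) = 79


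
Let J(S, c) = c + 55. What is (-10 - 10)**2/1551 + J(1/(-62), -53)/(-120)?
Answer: 7483/31020 ≈ 0.24123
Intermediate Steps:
J(S, c) = 55 + c
(-10 - 10)**2/1551 + J(1/(-62), -53)/(-120) = (-10 - 10)**2/1551 + (55 - 53)/(-120) = (-20)**2*(1/1551) + 2*(-1/120) = 400*(1/1551) - 1/60 = 400/1551 - 1/60 = 7483/31020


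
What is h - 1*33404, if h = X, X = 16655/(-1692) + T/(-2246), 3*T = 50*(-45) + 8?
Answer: -63489546185/1900116 ≈ -33414.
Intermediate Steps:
T = -2242/3 (T = (50*(-45) + 8)/3 = (-2250 + 8)/3 = (⅓)*(-2242) = -2242/3 ≈ -747.33)
X = -18071321/1900116 (X = 16655/(-1692) - 2242/3/(-2246) = 16655*(-1/1692) - 2242/3*(-1/2246) = -16655/1692 + 1121/3369 = -18071321/1900116 ≈ -9.5106)
h = -18071321/1900116 ≈ -9.5106
h - 1*33404 = -18071321/1900116 - 1*33404 = -18071321/1900116 - 33404 = -63489546185/1900116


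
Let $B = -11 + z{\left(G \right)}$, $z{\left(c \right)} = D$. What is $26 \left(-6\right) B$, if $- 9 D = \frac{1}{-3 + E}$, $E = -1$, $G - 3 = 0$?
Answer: $\frac{5135}{3} \approx 1711.7$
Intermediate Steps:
$G = 3$ ($G = 3 + 0 = 3$)
$D = \frac{1}{36}$ ($D = - \frac{1}{9 \left(-3 - 1\right)} = - \frac{1}{9 \left(-4\right)} = \left(- \frac{1}{9}\right) \left(- \frac{1}{4}\right) = \frac{1}{36} \approx 0.027778$)
$z{\left(c \right)} = \frac{1}{36}$
$B = - \frac{395}{36}$ ($B = -11 + \frac{1}{36} = - \frac{395}{36} \approx -10.972$)
$26 \left(-6\right) B = 26 \left(-6\right) \left(- \frac{395}{36}\right) = \left(-156\right) \left(- \frac{395}{36}\right) = \frac{5135}{3}$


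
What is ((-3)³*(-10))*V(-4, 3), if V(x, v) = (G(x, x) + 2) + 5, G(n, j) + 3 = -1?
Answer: 810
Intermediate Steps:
G(n, j) = -4 (G(n, j) = -3 - 1 = -4)
V(x, v) = 3 (V(x, v) = (-4 + 2) + 5 = -2 + 5 = 3)
((-3)³*(-10))*V(-4, 3) = ((-3)³*(-10))*3 = -27*(-10)*3 = 270*3 = 810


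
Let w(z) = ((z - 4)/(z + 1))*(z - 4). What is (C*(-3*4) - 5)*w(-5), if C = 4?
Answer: 4293/4 ≈ 1073.3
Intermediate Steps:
w(z) = (-4 + z)²/(1 + z) (w(z) = ((-4 + z)/(1 + z))*(-4 + z) = (-4 + z)²/(1 + z))
(C*(-3*4) - 5)*w(-5) = (4*(-3*4) - 5)*((-4 - 5)²/(1 - 5)) = (4*(-12) - 5)*((-9)²/(-4)) = (-48 - 5)*(-¼*81) = -53*(-81/4) = 4293/4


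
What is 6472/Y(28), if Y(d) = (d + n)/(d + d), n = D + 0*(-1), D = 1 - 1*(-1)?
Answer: 181216/15 ≈ 12081.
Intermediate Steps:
D = 2 (D = 1 + 1 = 2)
n = 2 (n = 2 + 0*(-1) = 2 + 0 = 2)
Y(d) = (2 + d)/(2*d) (Y(d) = (d + 2)/(d + d) = (2 + d)/((2*d)) = (2 + d)*(1/(2*d)) = (2 + d)/(2*d))
6472/Y(28) = 6472/(((1/2)*(2 + 28)/28)) = 6472/(((1/2)*(1/28)*30)) = 6472/(15/28) = 6472*(28/15) = 181216/15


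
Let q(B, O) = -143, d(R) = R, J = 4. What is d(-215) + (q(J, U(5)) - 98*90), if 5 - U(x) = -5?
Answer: -9178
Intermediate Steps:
U(x) = 10 (U(x) = 5 - 1*(-5) = 5 + 5 = 10)
d(-215) + (q(J, U(5)) - 98*90) = -215 + (-143 - 98*90) = -215 + (-143 - 8820) = -215 - 8963 = -9178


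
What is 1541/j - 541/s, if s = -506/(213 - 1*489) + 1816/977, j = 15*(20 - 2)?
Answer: -822910477/5843610 ≈ -140.82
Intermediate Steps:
j = 270 (j = 15*18 = 270)
s = 21643/5862 (s = -506/(213 - 489) + 1816*(1/977) = -506/(-276) + 1816/977 = -506*(-1/276) + 1816/977 = 11/6 + 1816/977 = 21643/5862 ≈ 3.6921)
1541/j - 541/s = 1541/270 - 541/21643/5862 = 1541*(1/270) - 541*5862/21643 = 1541/270 - 3171342/21643 = -822910477/5843610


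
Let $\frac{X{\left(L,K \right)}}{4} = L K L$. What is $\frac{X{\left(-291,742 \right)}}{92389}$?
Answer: $\frac{251333208}{92389} \approx 2720.4$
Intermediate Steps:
$X{\left(L,K \right)} = 4 K L^{2}$ ($X{\left(L,K \right)} = 4 L K L = 4 K L L = 4 K L^{2}$)
$\frac{X{\left(-291,742 \right)}}{92389} = \frac{4 \cdot 742 \left(-291\right)^{2}}{92389} = 4 \cdot 742 \cdot 84681 \cdot \frac{1}{92389} = 251333208 \cdot \frac{1}{92389} = \frac{251333208}{92389}$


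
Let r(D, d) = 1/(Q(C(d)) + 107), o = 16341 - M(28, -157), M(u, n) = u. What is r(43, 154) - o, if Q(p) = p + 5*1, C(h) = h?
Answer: -4339257/266 ≈ -16313.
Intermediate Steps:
Q(p) = 5 + p (Q(p) = p + 5 = 5 + p)
o = 16313 (o = 16341 - 1*28 = 16341 - 28 = 16313)
r(D, d) = 1/(112 + d) (r(D, d) = 1/((5 + d) + 107) = 1/(112 + d))
r(43, 154) - o = 1/(112 + 154) - 1*16313 = 1/266 - 16313 = -4339257/266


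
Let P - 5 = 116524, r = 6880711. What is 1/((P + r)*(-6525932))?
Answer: -1/45663512427680 ≈ -2.1899e-14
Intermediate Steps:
P = 116529 (P = 5 + 116524 = 116529)
1/((P + r)*(-6525932)) = 1/((116529 + 6880711)*(-6525932)) = -1/6525932/6997240 = (1/6997240)*(-1/6525932) = -1/45663512427680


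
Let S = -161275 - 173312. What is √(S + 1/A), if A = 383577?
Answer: I*√49228225267765746/383577 ≈ 578.43*I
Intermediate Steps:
S = -334587
√(S + 1/A) = √(-334587 + 1/383577) = √(-128339877698/383577) = I*√49228225267765746/383577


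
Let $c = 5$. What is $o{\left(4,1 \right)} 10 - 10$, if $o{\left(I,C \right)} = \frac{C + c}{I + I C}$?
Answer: $- \frac{5}{2} \approx -2.5$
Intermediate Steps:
$o{\left(I,C \right)} = \frac{5 + C}{I + C I}$ ($o{\left(I,C \right)} = \frac{C + 5}{I + I C} = \frac{5 + C}{I + C I}$)
$o{\left(4,1 \right)} 10 - 10 = \frac{5 + 1}{4 \left(1 + 1\right)} 10 - 10 = \frac{1}{4} \cdot \frac{1}{2} \cdot 6 \cdot 10 - 10 = \frac{3}{4} \cdot 10 - 10 = \frac{15}{2} - 10 = - \frac{5}{2}$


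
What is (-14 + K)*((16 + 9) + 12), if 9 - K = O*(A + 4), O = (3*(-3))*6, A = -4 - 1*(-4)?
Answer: 7807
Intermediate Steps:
A = 0 (A = -4 + 4 = 0)
O = -54 (O = -9*6 = -54)
K = 225 (K = 9 - (-54)*(0 + 4) = 9 - (-54)*4 = 9 - 1*(-216) = 9 + 216 = 225)
(-14 + K)*((16 + 9) + 12) = (-14 + 225)*((16 + 9) + 12) = 211*(25 + 12) = 211*37 = 7807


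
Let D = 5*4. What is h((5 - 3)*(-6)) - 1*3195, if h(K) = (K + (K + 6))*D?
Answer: -3555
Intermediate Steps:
D = 20
h(K) = 120 + 40*K (h(K) = (K + (K + 6))*20 = (K + (6 + K))*20 = (6 + 2*K)*20 = 120 + 40*K)
h((5 - 3)*(-6)) - 1*3195 = (120 + 40*((5 - 3)*(-6))) - 1*3195 = (120 + 40*(2*(-6))) - 3195 = (120 + 40*(-12)) - 3195 = (120 - 480) - 3195 = -360 - 3195 = -3555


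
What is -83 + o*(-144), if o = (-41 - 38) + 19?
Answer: 8557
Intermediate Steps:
o = -60 (o = -79 + 19 = -60)
-83 + o*(-144) = -83 - 60*(-144) = -83 + 8640 = 8557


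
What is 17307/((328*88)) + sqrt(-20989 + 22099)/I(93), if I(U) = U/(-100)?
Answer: 17307/28864 - 100*sqrt(1110)/93 ≈ -35.225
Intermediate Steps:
I(U) = -U/100 (I(U) = U*(-1/100) = -U/100)
17307/((328*88)) + sqrt(-20989 + 22099)/I(93) = 17307/((328*88)) + sqrt(-20989 + 22099)/((-1/100*93)) = 17307/28864 + sqrt(1110)/(-93/100) = 17307*(1/28864) + sqrt(1110)*(-100/93) = 17307/28864 - 100*sqrt(1110)/93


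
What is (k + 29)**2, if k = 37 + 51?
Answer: 13689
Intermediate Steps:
k = 88
(k + 29)**2 = (88 + 29)**2 = 117**2 = 13689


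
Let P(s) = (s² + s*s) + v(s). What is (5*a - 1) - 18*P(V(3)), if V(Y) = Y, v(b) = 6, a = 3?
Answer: -418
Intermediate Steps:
P(s) = 6 + 2*s² (P(s) = (s² + s*s) + 6 = (s² + s²) + 6 = 2*s² + 6 = 6 + 2*s²)
(5*a - 1) - 18*P(V(3)) = (5*3 - 1) - 18*(6 + 2*3²) = (15 - 1) - 18*(6 + 2*9) = 14 - 18*(6 + 18) = 14 - 18*24 = 14 - 432 = -418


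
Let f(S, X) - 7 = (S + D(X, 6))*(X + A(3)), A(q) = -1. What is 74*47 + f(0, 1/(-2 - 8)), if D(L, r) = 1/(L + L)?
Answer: 6981/2 ≈ 3490.5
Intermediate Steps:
D(L, r) = 1/(2*L)
f(S, X) = 7 + (-1 + X)*(S + 1/(2*X)) (f(S, X) = 7 + (S + 1/(2*X))*(X - 1) = 7 + (S + 1/(2*X))*(-1 + X) = 7 + (-1 + X)*(S + 1/(2*X)))
74*47 + f(0, 1/(-2 - 8)) = 74*47 + (15/2 - 1*0 - 1/(2*(1/(-2 - 8))) + 0/(-2 - 8)) = 3478 + (15/2 + 0 - 1/(2*(1/(-10))) + 0/(-10)) = 3478 + (15/2 + 0 - 1/(2*(-⅒)) + 0*(-⅒)) = 3478 + (15/2 + 0 - ½*(-10) + 0) = 3478 + (15/2 + 0 + 5 + 0) = 3478 + 25/2 = 6981/2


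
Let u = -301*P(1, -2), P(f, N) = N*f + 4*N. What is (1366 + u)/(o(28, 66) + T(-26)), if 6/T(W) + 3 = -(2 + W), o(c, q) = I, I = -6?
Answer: -3829/5 ≈ -765.80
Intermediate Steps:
o(c, q) = -6
P(f, N) = 4*N + N*f
T(W) = 6/(-5 - W) (T(W) = 6/(-3 - (2 + W)) = 6/(-3 + (-2 - W)) = 6/(-5 - W))
u = 3010 (u = -(-602)*(4 + 1) = -(-602)*5 = -301*(-10) = 3010)
(1366 + u)/(o(28, 66) + T(-26)) = (1366 + 3010)/(-6 - 6/(5 - 26)) = 4376/(-6 - 6/(-21)) = 4376/(-6 - 6*(-1/21)) = 4376/(-6 + 2/7) = 4376/(-40/7) = 4376*(-7/40) = -3829/5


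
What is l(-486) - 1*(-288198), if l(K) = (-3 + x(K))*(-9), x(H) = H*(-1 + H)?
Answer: -1841913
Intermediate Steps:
l(K) = 27 - 9*K*(-1 + K) (l(K) = (-3 + K*(-1 + K))*(-9) = 27 - 9*K*(-1 + K))
l(-486) - 1*(-288198) = (27 - 9*(-486)*(-1 - 486)) - 1*(-288198) = (27 - 9*(-486)*(-487)) + 288198 = (27 - 2130138) + 288198 = -2130111 + 288198 = -1841913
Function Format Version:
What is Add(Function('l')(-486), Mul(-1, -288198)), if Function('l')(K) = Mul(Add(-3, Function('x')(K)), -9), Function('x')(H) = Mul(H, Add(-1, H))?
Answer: -1841913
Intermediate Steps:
Function('l')(K) = Add(27, Mul(-9, K, Add(-1, K))) (Function('l')(K) = Mul(Add(-3, Mul(K, Add(-1, K))), -9) = Add(27, Mul(-9, K, Add(-1, K))))
Add(Function('l')(-486), Mul(-1, -288198)) = Add(Add(27, Mul(-9, -486, Add(-1, -486))), Mul(-1, -288198)) = Add(Add(27, Mul(-9, -486, -487)), 288198) = Add(Add(27, -2130138), 288198) = Add(-2130111, 288198) = -1841913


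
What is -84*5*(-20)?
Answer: 8400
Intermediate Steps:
-84*5*(-20) = -14*30*(-20) = -420*(-20) = 8400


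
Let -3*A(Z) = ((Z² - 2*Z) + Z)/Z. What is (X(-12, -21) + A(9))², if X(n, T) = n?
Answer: 1936/9 ≈ 215.11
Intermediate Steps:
A(Z) = -(Z² - Z)/(3*Z) (A(Z) = -((Z² - 2*Z) + Z)/(3*Z) = -(Z² - Z)/(3*Z))
(X(-12, -21) + A(9))² = (-12 + (⅓ - ⅓*9))² = (-12 + (⅓ - 3))² = (-12 - 8/3)² = (-44/3)² = 1936/9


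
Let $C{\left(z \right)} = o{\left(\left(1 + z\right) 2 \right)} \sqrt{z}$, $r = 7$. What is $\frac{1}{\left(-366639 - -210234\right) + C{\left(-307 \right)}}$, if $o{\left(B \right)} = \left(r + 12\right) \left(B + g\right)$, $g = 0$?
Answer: $\frac{i}{3 \left(- 52135 i + 3876 \sqrt{307}\right)} \approx -2.3708 \cdot 10^{-6} + 3.0883 \cdot 10^{-6} i$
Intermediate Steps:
$o{\left(B \right)} = 19 B$ ($o{\left(B \right)} = \left(7 + 12\right) \left(B + 0\right) = 19 B$)
$C{\left(z \right)} = \sqrt{z} \left(38 + 38 z\right)$ ($C{\left(z \right)} = 19 \left(1 + z\right) 2 \sqrt{z} = 19 \left(2 + 2 z\right) \sqrt{z} = \left(38 + 38 z\right) \sqrt{z} = \sqrt{z} \left(38 + 38 z\right)$)
$\frac{1}{\left(-366639 - -210234\right) + C{\left(-307 \right)}} = \frac{1}{\left(-366639 - -210234\right) + 38 \sqrt{-307} \left(1 - 307\right)} = \frac{1}{\left(-366639 + 210234\right) + 38 i \sqrt{307} \left(-306\right)} = \frac{1}{-156405 - 11628 i \sqrt{307}}$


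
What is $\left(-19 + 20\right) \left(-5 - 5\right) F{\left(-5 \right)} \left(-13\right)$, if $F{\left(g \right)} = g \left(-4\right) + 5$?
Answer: $3250$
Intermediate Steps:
$F{\left(g \right)} = 5 - 4 g$ ($F{\left(g \right)} = - 4 g + 5 = 5 - 4 g$)
$\left(-19 + 20\right) \left(-5 - 5\right) F{\left(-5 \right)} \left(-13\right) = \left(-19 + 20\right) \left(-5 - 5\right) \left(5 - -20\right) \left(-13\right) = 1 \left(-10\right) \left(5 + 20\right) \left(-13\right) = \left(-10\right) 25 \left(-13\right) = \left(-250\right) \left(-13\right) = 3250$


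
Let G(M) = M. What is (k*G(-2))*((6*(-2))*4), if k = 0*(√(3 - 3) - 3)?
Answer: 0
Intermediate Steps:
k = 0 (k = 0*(√0 - 3) = 0*(0 - 3) = 0*(-3) = 0)
(k*G(-2))*((6*(-2))*4) = (0*(-2))*((6*(-2))*4) = 0*(-12*4) = 0*(-48) = 0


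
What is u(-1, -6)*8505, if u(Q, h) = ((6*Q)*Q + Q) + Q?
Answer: 34020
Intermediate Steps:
u(Q, h) = 2*Q + 6*Q² (u(Q, h) = (6*Q² + Q) + Q = (Q + 6*Q²) + Q = 2*Q + 6*Q²)
u(-1, -6)*8505 = (2*(-1)*(1 + 3*(-1)))*8505 = (2*(-1)*(1 - 3))*8505 = (2*(-1)*(-2))*8505 = 4*8505 = 34020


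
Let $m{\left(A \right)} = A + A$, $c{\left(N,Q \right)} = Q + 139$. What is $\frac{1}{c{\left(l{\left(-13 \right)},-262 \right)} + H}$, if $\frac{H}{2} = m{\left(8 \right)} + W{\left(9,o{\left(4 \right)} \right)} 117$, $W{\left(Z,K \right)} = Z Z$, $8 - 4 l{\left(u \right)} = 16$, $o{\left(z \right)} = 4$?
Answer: $\frac{1}{18863} \approx 5.3014 \cdot 10^{-5}$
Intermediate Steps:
$l{\left(u \right)} = -2$ ($l{\left(u \right)} = 2 - 4 = -2$)
$W{\left(Z,K \right)} = Z^{2}$
$c{\left(N,Q \right)} = 139 + Q$
$m{\left(A \right)} = 2 A$
$H = 18986$ ($H = 2 \left(2 \cdot 8 + 9^{2} \cdot 117\right) = 2 \left(16 + 81 \cdot 117\right) = 2 \left(16 + 9477\right) = 2 \cdot 9493 = 18986$)
$\frac{1}{c{\left(l{\left(-13 \right)},-262 \right)} + H} = \frac{1}{\left(139 - 262\right) + 18986} = \frac{1}{-123 + 18986} = \frac{1}{18863}$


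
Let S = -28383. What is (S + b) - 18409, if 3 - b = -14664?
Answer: -32125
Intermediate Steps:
b = 14667 (b = 3 - 1*(-14664) = 3 + 14664 = 14667)
(S + b) - 18409 = (-28383 + 14667) - 18409 = -13716 - 18409 = -32125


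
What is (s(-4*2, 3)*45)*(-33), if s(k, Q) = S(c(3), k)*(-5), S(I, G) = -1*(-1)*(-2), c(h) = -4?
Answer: -14850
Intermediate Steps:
S(I, G) = -2 (S(I, G) = 1*(-2) = -2)
s(k, Q) = 10 (s(k, Q) = -2*(-5) = 10)
(s(-4*2, 3)*45)*(-33) = (10*45)*(-33) = 450*(-33) = -14850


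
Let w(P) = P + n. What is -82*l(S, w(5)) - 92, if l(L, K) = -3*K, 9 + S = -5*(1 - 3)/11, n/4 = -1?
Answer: 154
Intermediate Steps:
n = -4 (n = 4*(-1) = -4)
S = -89/11 (S = -9 - 5*(1 - 3)/11 = -9 - 5*(-2)*(1/11) = -9 + 10*(1/11) = -9 + 10/11 = -89/11 ≈ -8.0909)
w(P) = -4 + P (w(P) = P - 4 = -4 + P)
-82*l(S, w(5)) - 92 = -(-246)*(-4 + 5) - 92 = -(-246) - 92 = -82*(-3) - 92 = 246 - 92 = 154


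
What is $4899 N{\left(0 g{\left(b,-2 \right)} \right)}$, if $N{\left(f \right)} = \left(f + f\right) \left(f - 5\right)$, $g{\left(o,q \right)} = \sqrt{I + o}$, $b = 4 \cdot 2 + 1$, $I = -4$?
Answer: $0$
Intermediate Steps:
$b = 9$ ($b = 8 + 1 = 9$)
$g{\left(o,q \right)} = \sqrt{-4 + o}$
$N{\left(f \right)} = 2 f \left(-5 + f\right)$
$4899 N{\left(0 g{\left(b,-2 \right)} \right)} = 4899 \cdot 2 \cdot 0 \sqrt{-4 + 9} \left(-5 + 0 \sqrt{-4 + 9}\right) = 4899 \cdot 2 \cdot 0 \sqrt{5} \left(-5 + 0 \sqrt{5}\right) = 4899 \cdot 2 \cdot 0 \left(-5 + 0\right) = 4899 \cdot 2 \cdot 0 \left(-5\right) = 4899 \cdot 0 = 0$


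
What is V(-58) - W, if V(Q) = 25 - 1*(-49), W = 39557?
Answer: -39483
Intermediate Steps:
V(Q) = 74 (V(Q) = 25 + 49 = 74)
V(-58) - W = 74 - 1*39557 = 74 - 39557 = -39483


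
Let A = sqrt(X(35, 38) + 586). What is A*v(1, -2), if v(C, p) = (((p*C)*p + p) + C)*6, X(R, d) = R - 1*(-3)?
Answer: 72*sqrt(39) ≈ 449.64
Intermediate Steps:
X(R, d) = 3 + R (X(R, d) = R + 3 = 3 + R)
A = 4*sqrt(39) (A = sqrt((3 + 35) + 586) = sqrt(38 + 586) = sqrt(624) = 4*sqrt(39) ≈ 24.980)
v(C, p) = 6*C + 6*p + 6*C*p**2 (v(C, p) = (((C*p)*p + p) + C)*6 = ((C*p**2 + p) + C)*6 = ((p + C*p**2) + C)*6 = (C + p + C*p**2)*6 = 6*C + 6*p + 6*C*p**2)
A*v(1, -2) = (4*sqrt(39))*(6*1 + 6*(-2) + 6*1*(-2)**2) = (4*sqrt(39))*(6 - 12 + 6*1*4) = (4*sqrt(39))*(6 - 12 + 24) = (4*sqrt(39))*18 = 72*sqrt(39)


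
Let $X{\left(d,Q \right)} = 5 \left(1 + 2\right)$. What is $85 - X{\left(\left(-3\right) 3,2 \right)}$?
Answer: $70$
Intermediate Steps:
$X{\left(d,Q \right)} = 15$ ($X{\left(d,Q \right)} = 5 \cdot 3 = 15$)
$85 - X{\left(\left(-3\right) 3,2 \right)} = 85 - 15 = 70$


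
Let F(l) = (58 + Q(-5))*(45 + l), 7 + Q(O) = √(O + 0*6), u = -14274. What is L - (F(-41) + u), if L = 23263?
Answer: 37333 - 4*I*√5 ≈ 37333.0 - 8.9443*I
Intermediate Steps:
Q(O) = -7 + √O (Q(O) = -7 + √(O + 0*6) = -7 + √(O + 0) = -7 + √O)
F(l) = (45 + l)*(51 + I*√5) (F(l) = (58 + (-7 + √(-5)))*(45 + l) = (58 + (-7 + I*√5))*(45 + l) = (51 + I*√5)*(45 + l) = (45 + l)*(51 + I*√5))
L - (F(-41) + u) = 23263 - ((2295 + 51*(-41) + 45*I*√5 + I*(-41)*√5) - 14274) = 23263 - ((2295 - 2091 + 45*I*√5 - 41*I*√5) - 14274) = 23263 - ((204 + 4*I*√5) - 14274) = 23263 - (-14070 + 4*I*√5) = 23263 + (14070 - 4*I*√5) = 37333 - 4*I*√5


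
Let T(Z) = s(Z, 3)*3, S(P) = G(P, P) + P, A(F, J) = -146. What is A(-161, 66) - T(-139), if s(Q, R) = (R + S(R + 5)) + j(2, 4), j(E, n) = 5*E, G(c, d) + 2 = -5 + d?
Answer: -212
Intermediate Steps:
G(c, d) = -7 + d (G(c, d) = -2 + (-5 + d) = -7 + d)
S(P) = -7 + 2*P (S(P) = (-7 + P) + P = -7 + 2*P)
s(Q, R) = 13 + 3*R (s(Q, R) = (R + (-7 + 2*(R + 5))) + 5*2 = (R + (-7 + 2*(5 + R))) + 10 = (R + (-7 + (10 + 2*R))) + 10 = (R + (3 + 2*R)) + 10 = (3 + 3*R) + 10 = 13 + 3*R)
T(Z) = 66 (T(Z) = (13 + 3*3)*3 = (13 + 9)*3 = 22*3 = 66)
A(-161, 66) - T(-139) = -146 - 1*66 = -146 - 66 = -212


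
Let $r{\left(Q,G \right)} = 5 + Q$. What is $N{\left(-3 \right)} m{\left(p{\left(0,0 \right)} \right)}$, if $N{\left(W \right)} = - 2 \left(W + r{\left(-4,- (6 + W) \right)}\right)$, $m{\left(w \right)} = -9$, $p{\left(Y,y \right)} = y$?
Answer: $-36$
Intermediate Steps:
$N{\left(W \right)} = -2 - 2 W$ ($N{\left(W \right)} = - 2 \left(W + \left(5 - 4\right)\right) = - 2 \left(W + 1\right) = - 2 \left(1 + W\right) = -2 - 2 W$)
$N{\left(-3 \right)} m{\left(p{\left(0,0 \right)} \right)} = \left(-2 - -6\right) \left(-9\right) = \left(-2 + 6\right) \left(-9\right) = 4 \left(-9\right) = -36$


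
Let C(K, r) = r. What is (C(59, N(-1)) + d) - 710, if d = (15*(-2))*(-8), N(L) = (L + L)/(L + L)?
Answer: -469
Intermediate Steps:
N(L) = 1 (N(L) = (2*L)/((2*L)) = (2*L)*(1/(2*L)) = 1)
d = 240 (d = -30*(-8) = 240)
(C(59, N(-1)) + d) - 710 = (1 + 240) - 710 = 241 - 710 = -469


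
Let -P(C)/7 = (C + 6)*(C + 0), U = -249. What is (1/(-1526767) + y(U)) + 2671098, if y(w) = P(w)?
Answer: 3431483644082/1526767 ≈ 2.2475e+6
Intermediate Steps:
P(C) = -7*C*(6 + C) (P(C) = -7*(C + 6)*(C + 0) = -7*(6 + C)*C = -7*C*(6 + C))
y(w) = -7*w*(6 + w)
(1/(-1526767) + y(U)) + 2671098 = (1/(-1526767) - 7*(-249)*(6 - 249)) + 2671098 = (-1/1526767 - 7*(-249)*(-243)) + 2671098 = (-1/1526767 - 423549) + 2671098 = -646660636084/1526767 + 2671098 = 3431483644082/1526767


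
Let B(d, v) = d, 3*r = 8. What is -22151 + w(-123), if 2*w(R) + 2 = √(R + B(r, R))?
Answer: -22152 + 19*I*√3/6 ≈ -22152.0 + 5.4848*I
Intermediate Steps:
r = 8/3 (r = (⅓)*8 = 8/3 ≈ 2.6667)
w(R) = -1 + √(8/3 + R)/2 (w(R) = -1 + √(R + 8/3)/2 = -1 + √(8/3 + R)/2)
-22151 + w(-123) = -22151 + (-1 + √(24 + 9*(-123))/6) = -22151 + (-1 + √(24 - 1107)/6) = -22151 + (-1 + √(-1083)/6) = -22151 + (-1 + (19*I*√3)/6) = -22151 + (-1 + 19*I*√3/6) = -22152 + 19*I*√3/6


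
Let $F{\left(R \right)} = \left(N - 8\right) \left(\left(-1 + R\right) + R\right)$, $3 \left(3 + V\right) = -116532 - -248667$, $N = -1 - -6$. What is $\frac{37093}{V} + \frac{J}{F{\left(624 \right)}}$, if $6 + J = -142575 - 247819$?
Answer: $\frac{17332761713}{164761122} \approx 105.2$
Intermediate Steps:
$N = 5$ ($N = -1 + 6 = 5$)
$V = 44042$ ($V = -3 + \frac{-116532 - -248667}{3} = -3 + \frac{-116532 + 248667}{3} = -3 + \frac{1}{3} \cdot 132135 = -3 + 44045 = 44042$)
$F{\left(R \right)} = 3 - 6 R$ ($F{\left(R \right)} = \left(5 - 8\right) \left(\left(-1 + R\right) + R\right) = - 3 \left(-1 + 2 R\right) = 3 - 6 R$)
$J = -390400$ ($J = -6 - 390394 = -390400$)
$\frac{37093}{V} + \frac{J}{F{\left(624 \right)}} = \frac{37093}{44042} - \frac{390400}{3 - 3744} = 37093 \cdot \frac{1}{44042} - \frac{390400}{3 - 3744} = \frac{37093}{44042} - \frac{390400}{-3741} = \frac{37093}{44042} - - \frac{390400}{3741} = \frac{37093}{44042} + \frac{390400}{3741} = \frac{17332761713}{164761122}$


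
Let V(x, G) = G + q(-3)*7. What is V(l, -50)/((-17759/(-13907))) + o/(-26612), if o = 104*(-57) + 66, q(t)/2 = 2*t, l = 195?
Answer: -24744184999/236301254 ≈ -104.71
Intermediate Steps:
q(t) = 4*t (q(t) = 2*(2*t) = 4*t)
o = -5862 (o = -5928 + 66 = -5862)
V(x, G) = -84 + G (V(x, G) = G + (4*(-3))*7 = G - 12*7 = G - 84 = -84 + G)
V(l, -50)/((-17759/(-13907))) + o/(-26612) = (-84 - 50)/((-17759/(-13907))) - 5862/(-26612) = -134/((-17759*(-1/13907))) - 5862*(-1/26612) = -134/17759/13907 + 2931/13306 = -134*13907/17759 + 2931/13306 = -1863538/17759 + 2931/13306 = -24744184999/236301254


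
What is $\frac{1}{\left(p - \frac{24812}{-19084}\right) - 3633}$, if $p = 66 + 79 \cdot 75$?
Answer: $\frac{4771}{11256221} \approx 0.00042385$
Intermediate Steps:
$p = 5991$ ($p = 66 + 5925 = 5991$)
$\frac{1}{\left(p - \frac{24812}{-19084}\right) - 3633} = \frac{1}{\left(5991 - \frac{24812}{-19084}\right) - 3633} = \frac{1}{\left(5991 - - \frac{6203}{4771}\right) + \left(-11060 + 7427\right)} = \frac{1}{\left(5991 + \frac{6203}{4771}\right) - 3633} = \frac{1}{\frac{28589264}{4771} - 3633} = \frac{1}{\frac{11256221}{4771}} = \frac{4771}{11256221}$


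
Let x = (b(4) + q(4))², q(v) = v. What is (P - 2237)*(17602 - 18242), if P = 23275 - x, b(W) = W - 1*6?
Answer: -13461760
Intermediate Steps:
b(W) = -6 + W (b(W) = W - 6 = -6 + W)
x = 4 (x = ((-6 + 4) + 4)² = (-2 + 4)² = 2² = 4)
P = 23271 (P = 23275 - 1*4 = 23275 - 4 = 23271)
(P - 2237)*(17602 - 18242) = (23271 - 2237)*(17602 - 18242) = 21034*(-640) = -13461760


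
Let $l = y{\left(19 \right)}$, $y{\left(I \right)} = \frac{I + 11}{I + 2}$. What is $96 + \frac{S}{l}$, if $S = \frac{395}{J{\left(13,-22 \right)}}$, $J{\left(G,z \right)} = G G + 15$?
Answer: $\frac{35881}{368} \approx 97.503$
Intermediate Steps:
$y{\left(I \right)} = \frac{11 + I}{2 + I}$
$l = \frac{10}{7}$ ($l = \frac{11 + 19}{2 + 19} = \frac{1}{21} \cdot 30 = \frac{10}{7} \approx 1.4286$)
$J{\left(G,z \right)} = 15 + G^{2}$ ($J{\left(G,z \right)} = G^{2} + 15 = 15 + G^{2}$)
$S = \frac{395}{184}$ ($S = \frac{395}{15 + 13^{2}} = \frac{395}{15 + 169} = \frac{395}{184} \approx 2.1467$)
$96 + \frac{S}{l} = 96 + \frac{1}{\frac{10}{7}} \cdot \frac{395}{184} = 96 + \frac{7}{10} \cdot \frac{395}{184} = 96 + \frac{553}{368} = \frac{35881}{368}$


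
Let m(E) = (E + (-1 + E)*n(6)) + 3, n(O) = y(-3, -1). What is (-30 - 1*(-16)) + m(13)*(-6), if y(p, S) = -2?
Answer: 34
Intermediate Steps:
n(O) = -2
m(E) = 5 - E (m(E) = (E + (-1 + E)*(-2)) + 3 = (E + (2 - 2*E)) + 3 = (2 - E) + 3 = 5 - E)
(-30 - 1*(-16)) + m(13)*(-6) = (-30 - 1*(-16)) + (5 - 1*13)*(-6) = (-30 + 16) + (5 - 13)*(-6) = -14 - 8*(-6) = -14 + 48 = 34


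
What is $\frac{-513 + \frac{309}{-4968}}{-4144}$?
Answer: $\frac{22963}{185472} \approx 0.12381$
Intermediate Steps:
$\frac{-513 + \frac{309}{-4968}}{-4144} = \left(-513 + 309 \left(- \frac{1}{4968}\right)\right) \left(- \frac{1}{4144}\right) = \left(-513 - \frac{103}{1656}\right) \left(- \frac{1}{4144}\right) = \left(- \frac{849631}{1656}\right) \left(- \frac{1}{4144}\right) = \frac{22963}{185472}$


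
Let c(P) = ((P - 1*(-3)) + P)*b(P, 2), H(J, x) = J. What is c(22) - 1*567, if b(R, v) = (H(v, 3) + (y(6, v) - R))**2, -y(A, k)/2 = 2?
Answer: 26505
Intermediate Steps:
y(A, k) = -4 (y(A, k) = -2*2 = -4)
b(R, v) = (-4 + v - R)**2 (b(R, v) = (v + (-4 - R))**2 = (-4 + v - R)**2)
c(P) = (2 + P)**2*(3 + 2*P) (c(P) = ((P - 1*(-3)) + P)*(4 + P - 1*2)**2 = ((P + 3) + P)*(4 + P - 2)**2 = ((3 + P) + P)*(2 + P)**2 = (3 + 2*P)*(2 + P)**2 = (2 + P)**2*(3 + 2*P))
c(22) - 1*567 = (2 + 22)**2*(3 + 2*22) - 1*567 = 24**2*(3 + 44) - 567 = 576*47 - 567 = 27072 - 567 = 26505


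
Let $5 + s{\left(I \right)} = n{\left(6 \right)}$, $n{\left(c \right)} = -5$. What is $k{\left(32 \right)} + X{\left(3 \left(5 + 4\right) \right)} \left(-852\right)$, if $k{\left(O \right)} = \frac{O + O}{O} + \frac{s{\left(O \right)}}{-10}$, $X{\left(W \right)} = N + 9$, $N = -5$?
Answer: $-3405$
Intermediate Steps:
$s{\left(I \right)} = -10$ ($s{\left(I \right)} = -5 - 5 = -10$)
$X{\left(W \right)} = 4$ ($X{\left(W \right)} = -5 + 9 = 4$)
$k{\left(O \right)} = 3$ ($k{\left(O \right)} = \frac{O + O}{O} - \frac{10}{-10} = \frac{2 O}{O} - -1 = 2 + 1 = 3$)
$k{\left(32 \right)} + X{\left(3 \left(5 + 4\right) \right)} \left(-852\right) = 3 + 4 \left(-852\right) = 3 - 3408 = -3405$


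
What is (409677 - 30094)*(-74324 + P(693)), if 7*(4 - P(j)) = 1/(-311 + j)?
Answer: -75435167669023/2674 ≈ -2.8211e+10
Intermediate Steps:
P(j) = 4 - 1/(7*(-311 + j))
(409677 - 30094)*(-74324 + P(693)) = (409677 - 30094)*(-74324 + (-8709 + 28*693)/(7*(-311 + 693))) = 379583*(-74324 + (⅐)*(-8709 + 19404)/382) = 379583*(-74324 + (⅐)*(1/382)*10695) = 379583*(-74324 + 10695/2674) = 379583*(-198731681/2674) = -75435167669023/2674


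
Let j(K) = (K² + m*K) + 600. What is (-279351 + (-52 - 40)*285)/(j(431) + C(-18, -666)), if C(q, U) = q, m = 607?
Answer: -101857/149320 ≈ -0.68214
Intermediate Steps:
j(K) = 600 + K² + 607*K (j(K) = (K² + 607*K) + 600 = 600 + K² + 607*K)
(-279351 + (-52 - 40)*285)/(j(431) + C(-18, -666)) = (-279351 + (-52 - 40)*285)/((600 + 431² + 607*431) - 18) = (-279351 - 92*285)/((600 + 185761 + 261617) - 18) = (-279351 - 26220)/(447978 - 18) = -305571/447960 = -305571*1/447960 = -101857/149320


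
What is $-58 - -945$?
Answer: $887$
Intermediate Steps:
$-58 - -945 = -58 + 945 = 887$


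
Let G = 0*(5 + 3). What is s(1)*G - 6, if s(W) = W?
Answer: -6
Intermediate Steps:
G = 0 (G = 0*8 = 0)
s(1)*G - 6 = 1*0 - 6 = 0 - 6 = -6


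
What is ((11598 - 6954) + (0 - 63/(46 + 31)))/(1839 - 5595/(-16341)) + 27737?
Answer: 3057114117611/110207878 ≈ 27740.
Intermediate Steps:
((11598 - 6954) + (0 - 63/(46 + 31)))/(1839 - 5595/(-16341)) + 27737 = (4644 + (0 - 63/77))/(1839 - 5595*(-1/16341)) + 27737 = (4644 + (0 - 63*1/77))/(1839 + 1865/5447) + 27737 = (4644 + (0 - 9/11))/(10018898/5447) + 27737 = (4644 - 9/11)*(5447/10018898) + 27737 = (51075/11)*(5447/10018898) + 27737 = 278205525/110207878 + 27737 = 3057114117611/110207878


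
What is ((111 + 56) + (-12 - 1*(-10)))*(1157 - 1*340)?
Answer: 134805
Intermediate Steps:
((111 + 56) + (-12 - 1*(-10)))*(1157 - 1*340) = (167 + (-12 + 10))*(1157 - 340) = (167 - 2)*817 = 165*817 = 134805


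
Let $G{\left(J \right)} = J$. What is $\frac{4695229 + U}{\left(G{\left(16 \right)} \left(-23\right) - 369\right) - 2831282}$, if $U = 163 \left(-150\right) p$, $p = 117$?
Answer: $- \frac{1834579}{2832019} \approx -0.6478$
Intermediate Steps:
$U = -2860650$ ($U = 163 \left(-150\right) 117 = \left(-24450\right) 117 = -2860650$)
$\frac{4695229 + U}{\left(G{\left(16 \right)} \left(-23\right) - 369\right) - 2831282} = \frac{4695229 - 2860650}{\left(16 \left(-23\right) - 369\right) - 2831282} = \frac{1834579}{\left(-368 + \left(-429 + 60\right)\right) - 2831282} = \frac{1834579}{\left(-368 - 369\right) - 2831282} = \frac{1834579}{-737 - 2831282} = \frac{1834579}{-2832019} = 1834579 \left(- \frac{1}{2832019}\right) = - \frac{1834579}{2832019}$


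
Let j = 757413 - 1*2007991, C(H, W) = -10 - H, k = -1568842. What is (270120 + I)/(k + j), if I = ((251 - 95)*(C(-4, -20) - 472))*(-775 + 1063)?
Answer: 5301366/704855 ≈ 7.5212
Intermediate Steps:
j = -1250578 (j = 757413 - 2007991 = -1250578)
I = -21475584 (I = ((251 - 95)*((-10 - 1*(-4)) - 472))*(-775 + 1063) = (156*((-10 + 4) - 472))*288 = (156*(-6 - 472))*288 = (156*(-478))*288 = -74568*288 = -21475584)
(270120 + I)/(k + j) = (270120 - 21475584)/(-1568842 - 1250578) = -21205464/(-2819420) = -21205464*(-1/2819420) = 5301366/704855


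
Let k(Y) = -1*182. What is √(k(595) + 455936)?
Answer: √455754 ≈ 675.10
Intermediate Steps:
k(Y) = -182
√(k(595) + 455936) = √(-182 + 455936) = √455754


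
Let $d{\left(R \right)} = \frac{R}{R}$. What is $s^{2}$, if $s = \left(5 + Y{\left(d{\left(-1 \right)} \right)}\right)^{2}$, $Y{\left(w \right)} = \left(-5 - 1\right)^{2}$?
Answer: $2825761$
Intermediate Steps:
$d{\left(R \right)} = 1$
$Y{\left(w \right)} = 36$ ($Y{\left(w \right)} = \left(-6\right)^{2} = 36$)
$s = 1681$ ($s = \left(5 + 36\right)^{2} = 41^{2} = 1681$)
$s^{2} = 1681^{2} = 2825761$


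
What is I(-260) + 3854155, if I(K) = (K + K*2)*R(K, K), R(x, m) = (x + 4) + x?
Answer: 4256635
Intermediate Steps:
R(x, m) = 4 + 2*x (R(x, m) = (4 + x) + x = 4 + 2*x)
I(K) = 3*K*(4 + 2*K) (I(K) = (K + K*2)*(4 + 2*K) = (K + 2*K)*(4 + 2*K) = (3*K)*(4 + 2*K) = 3*K*(4 + 2*K))
I(-260) + 3854155 = 6*(-260)*(2 - 260) + 3854155 = 6*(-260)*(-258) + 3854155 = 402480 + 3854155 = 4256635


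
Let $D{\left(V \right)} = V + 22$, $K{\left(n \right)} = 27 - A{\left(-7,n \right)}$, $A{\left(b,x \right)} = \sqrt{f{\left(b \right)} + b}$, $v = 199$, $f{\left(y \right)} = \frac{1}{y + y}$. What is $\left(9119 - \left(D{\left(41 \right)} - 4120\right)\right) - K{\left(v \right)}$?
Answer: $13149 + \frac{3 i \sqrt{154}}{14} \approx 13149.0 + 2.6592 i$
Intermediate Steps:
$f{\left(y \right)} = \frac{1}{2 y}$
$A{\left(b,x \right)} = \sqrt{b + \frac{1}{2 b}}$ ($A{\left(b,x \right)} = \sqrt{\frac{1}{2 b} + b} = \sqrt{b + \frac{1}{2 b}}$)
$K{\left(n \right)} = 27 - \frac{3 i \sqrt{154}}{14}$ ($K{\left(n \right)} = 27 - \frac{\sqrt{\frac{2}{-7} + 4 \left(-7\right)}}{2} = 27 - \frac{\sqrt{2 \left(- \frac{1}{7}\right) - 28}}{2} = 27 - \frac{\sqrt{- \frac{2}{7} - 28}}{2} = 27 - \frac{\sqrt{- \frac{198}{7}}}{2} = 27 - \frac{\frac{3}{7} i \sqrt{154}}{2} = 27 - \frac{3 i \sqrt{154}}{14}$)
$D{\left(V \right)} = 22 + V$
$\left(9119 - \left(D{\left(41 \right)} - 4120\right)\right) - K{\left(v \right)} = \left(9119 - \left(\left(22 + 41\right) - 4120\right)\right) - \left(27 - \frac{3 i \sqrt{154}}{14}\right) = \left(9119 - \left(63 - 4120\right)\right) - \left(27 - \frac{3 i \sqrt{154}}{14}\right) = \left(9119 - -4057\right) - \left(27 - \frac{3 i \sqrt{154}}{14}\right) = \left(9119 + 4057\right) - \left(27 - \frac{3 i \sqrt{154}}{14}\right) = 13176 - \left(27 - \frac{3 i \sqrt{154}}{14}\right) = 13149 + \frac{3 i \sqrt{154}}{14}$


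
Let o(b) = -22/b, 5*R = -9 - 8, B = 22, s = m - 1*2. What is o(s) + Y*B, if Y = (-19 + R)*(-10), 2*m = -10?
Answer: 34518/7 ≈ 4931.1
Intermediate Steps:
m = -5 (m = (1/2)*(-10) = -5)
s = -7 (s = -5 - 1*2 = -5 - 2 = -7)
R = -17/5 (R = (-9 - 8)/5 = (1/5)*(-17) = -17/5 ≈ -3.4000)
Y = 224 (Y = (-19 - 17/5)*(-10) = -112/5*(-10) = 224)
o(s) + Y*B = -22/(-7) + 224*22 = -22*(-1/7) + 4928 = 22/7 + 4928 = 34518/7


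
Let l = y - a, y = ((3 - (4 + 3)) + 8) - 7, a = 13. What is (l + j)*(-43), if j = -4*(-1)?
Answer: 516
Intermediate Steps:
y = -3 (y = ((3 - 1*7) + 8) - 7 = ((3 - 7) + 8) - 7 = (-4 + 8) - 7 = 4 - 7 = -3)
j = 4
l = -16 (l = -3 - 1*13 = -3 - 13 = -16)
(l + j)*(-43) = (-16 + 4)*(-43) = -12*(-43) = 516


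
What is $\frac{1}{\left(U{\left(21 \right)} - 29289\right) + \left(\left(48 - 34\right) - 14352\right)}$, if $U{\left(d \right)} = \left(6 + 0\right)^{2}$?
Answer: $- \frac{1}{43591} \approx -2.2941 \cdot 10^{-5}$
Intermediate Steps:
$U{\left(d \right)} = 36$ ($U{\left(d \right)} = 6^{2} = 36$)
$\frac{1}{\left(U{\left(21 \right)} - 29289\right) + \left(\left(48 - 34\right) - 14352\right)} = \frac{1}{\left(36 - 29289\right) + \left(\left(48 - 34\right) - 14352\right)} = \frac{1}{\left(36 - 29289\right) + \left(14 - 14352\right)} = \frac{1}{-29253 - 14338} = \frac{1}{-43591} = - \frac{1}{43591}$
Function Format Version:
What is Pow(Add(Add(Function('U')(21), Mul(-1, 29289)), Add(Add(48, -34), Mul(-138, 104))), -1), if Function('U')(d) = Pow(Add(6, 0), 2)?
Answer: Rational(-1, 43591) ≈ -2.2941e-5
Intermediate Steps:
Function('U')(d) = 36 (Function('U')(d) = Pow(6, 2) = 36)
Pow(Add(Add(Function('U')(21), Mul(-1, 29289)), Add(Add(48, -34), Mul(-138, 104))), -1) = Pow(Add(Add(36, Mul(-1, 29289)), Add(Add(48, -34), Mul(-138, 104))), -1) = Pow(Add(Add(36, -29289), Add(14, -14352)), -1) = Pow(Add(-29253, -14338), -1) = Pow(-43591, -1) = Rational(-1, 43591)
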